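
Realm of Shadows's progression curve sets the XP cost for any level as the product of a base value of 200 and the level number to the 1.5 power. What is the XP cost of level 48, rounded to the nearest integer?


XP = 200 * level^1.5
Substitute level = 48:
XP = 200 * 48^1.5
= 200 * 332.5538
= 66511

66511 XP


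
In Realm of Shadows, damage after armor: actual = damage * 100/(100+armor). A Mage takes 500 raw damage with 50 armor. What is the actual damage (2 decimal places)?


actual = 500 * 100 / (100 + 50)
= 500 * 100 / 150
= 50000 / 150
= 333.33

333.33 damage


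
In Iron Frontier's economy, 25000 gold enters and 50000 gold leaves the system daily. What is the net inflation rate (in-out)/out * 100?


Net gold = 25000 - 50000 = -25000
Inflation rate = net / sunk * 100 = -25000 / 50000 * 100
= -0.5 * 100
= -50.00%

-50.00%


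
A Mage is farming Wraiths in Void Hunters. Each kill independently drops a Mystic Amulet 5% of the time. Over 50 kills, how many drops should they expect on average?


Expected drops = kills * (drop_rate / 100)
= 50 * (5 / 100)
= 50 * 0.05
= 2.5

2.5 drops


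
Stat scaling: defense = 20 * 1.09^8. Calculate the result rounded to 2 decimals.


value = base * growth^level
= 20 * 1.09^8
= 20 * 1.992563
= 39.85

39.85 defense


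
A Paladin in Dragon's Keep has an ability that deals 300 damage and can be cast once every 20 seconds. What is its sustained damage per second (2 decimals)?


DPS = damage / cooldown
= 300 / 20
= 15.00

15.00 DPS


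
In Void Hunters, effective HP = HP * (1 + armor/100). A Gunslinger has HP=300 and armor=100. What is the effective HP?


EHP = 300 * (1 + 100/100)
= 300 * (1 + 1.0)
= 300 * 2.0
= 600.0

600.0 EHP


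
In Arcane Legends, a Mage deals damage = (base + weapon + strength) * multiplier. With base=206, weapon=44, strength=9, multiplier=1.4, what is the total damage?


Sum base + weapon + str = 206 + 44 + 9 = 259
Multiply by 1.4:
259 * 1.4 = 362.6

362.6 damage


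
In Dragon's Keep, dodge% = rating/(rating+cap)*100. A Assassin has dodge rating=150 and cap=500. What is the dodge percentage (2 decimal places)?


dodge% = 150 / (150 + 500) * 100
= 150 / 650 * 100
= 0.230769 * 100
= 23.08%

23.08%


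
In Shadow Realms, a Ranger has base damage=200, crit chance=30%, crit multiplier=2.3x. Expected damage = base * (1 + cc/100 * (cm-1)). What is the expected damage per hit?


E[dmg] = base * (1 + crit_chance * (crit_mult - 1))
cc as decimal = 30/100 = 0.3
cm - 1 = 2.3 - 1 = 1.3
Bonus factor = 0.3 * 1.3 = 0.39
Total multiplier = 1 + 0.39 = 1.39
Expected damage = 200 * 1.39 = 278.00

278.00 damage


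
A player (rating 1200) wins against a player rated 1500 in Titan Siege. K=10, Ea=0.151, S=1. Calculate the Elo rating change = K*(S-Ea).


Elo update: delta = K * (S - Ea), where S = 1 (wins)
S - Ea = 1 - 0.151 = 0.849
Rating change = 10 * 0.849
= 8.49

8.49 rating points


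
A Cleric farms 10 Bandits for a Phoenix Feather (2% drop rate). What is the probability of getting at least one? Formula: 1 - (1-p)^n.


P(at least one) = 1 - P(none) = 1 - (1-p)^n
p = 2/100 = 0.02
1 - p = 0.98
(1 - p)^10 = 0.98^10 = 0.817073
P(at least one) = 1 - 0.817073 = 0.1829

0.1829


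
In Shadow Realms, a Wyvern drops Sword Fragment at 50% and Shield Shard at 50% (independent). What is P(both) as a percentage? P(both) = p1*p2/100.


For independent events, P(both) = P(A) * P(B)
= 50% * 50%
= 2500 / 100 %
= 25.0%

25.0%


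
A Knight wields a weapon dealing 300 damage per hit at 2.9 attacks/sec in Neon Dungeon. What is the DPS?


DPS = damage * attack_speed
= 300 * 2.9
= 870.0

870.0 DPS


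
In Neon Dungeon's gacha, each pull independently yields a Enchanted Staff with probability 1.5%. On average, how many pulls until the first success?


Expected pulls for a geometric distribution = 1/p = 100 / rate%
= 100 / 1.5
= 66.67

66.67 pulls


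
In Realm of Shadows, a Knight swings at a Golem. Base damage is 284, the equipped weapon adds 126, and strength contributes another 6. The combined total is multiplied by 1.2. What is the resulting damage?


Sum base + weapon + str = 284 + 126 + 6 = 416
Multiply by 1.2:
416 * 1.2 = 499.2

499.2 damage


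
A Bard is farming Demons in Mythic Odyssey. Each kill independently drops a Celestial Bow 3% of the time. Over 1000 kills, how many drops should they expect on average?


Expected drops = kills * (drop_rate / 100)
= 1000 * (3 / 100)
= 1000 * 0.03
= 30.0

30.0 drops


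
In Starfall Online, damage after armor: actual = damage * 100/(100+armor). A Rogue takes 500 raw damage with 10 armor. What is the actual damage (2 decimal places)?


actual = 500 * 100 / (100 + 10)
= 500 * 100 / 110
= 50000 / 110
= 454.55

454.55 damage


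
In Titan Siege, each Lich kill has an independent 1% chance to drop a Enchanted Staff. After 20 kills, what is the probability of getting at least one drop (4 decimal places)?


P(at least one) = 1 - P(none) = 1 - (1-p)^n
p = 1/100 = 0.01
1 - p = 0.99
(1 - p)^20 = 0.99^20 = 0.817907
P(at least one) = 1 - 0.817907 = 0.1821

0.1821


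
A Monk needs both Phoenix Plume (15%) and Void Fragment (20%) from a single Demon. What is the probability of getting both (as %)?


For independent events, P(both) = P(A) * P(B)
= 15% * 20%
= 300 / 100 %
= 3.0%

3.0%


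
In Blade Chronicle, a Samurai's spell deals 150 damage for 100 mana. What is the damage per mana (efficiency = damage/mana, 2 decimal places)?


Efficiency = damage / mana
= 150 / 100
= 1.50

1.50 dmg/mana


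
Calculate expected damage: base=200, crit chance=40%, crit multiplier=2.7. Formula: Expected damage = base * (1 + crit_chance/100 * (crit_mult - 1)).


E[dmg] = base * (1 + crit_chance * (crit_mult - 1))
cc as decimal = 40/100 = 0.4
cm - 1 = 2.7 - 1 = 1.7
Bonus factor = 0.4 * 1.7 = 0.68
Total multiplier = 1 + 0.68 = 1.68
Expected damage = 200 * 1.68 = 336.00

336.00 damage


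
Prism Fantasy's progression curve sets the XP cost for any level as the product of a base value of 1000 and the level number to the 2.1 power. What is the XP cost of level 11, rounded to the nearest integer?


XP = 1000 * level^2.1
Substitute level = 11:
XP = 1000 * 11^2.1
= 1000 * 153.7888
= 153789

153789 XP


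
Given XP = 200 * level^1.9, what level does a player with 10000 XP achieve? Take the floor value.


XP = 200 * level^1.9, so level = (XP / 200)^(1/1.9)
= (10000 / 200)^(1/1.9)
= 50.0^0.5263
= 7.8378
Floor: level = 7

level 7


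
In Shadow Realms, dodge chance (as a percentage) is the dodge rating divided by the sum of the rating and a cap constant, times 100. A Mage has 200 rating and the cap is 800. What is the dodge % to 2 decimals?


dodge% = 200 / (200 + 800) * 100
= 200 / 1000 * 100
= 0.2 * 100
= 20.00%

20.00%


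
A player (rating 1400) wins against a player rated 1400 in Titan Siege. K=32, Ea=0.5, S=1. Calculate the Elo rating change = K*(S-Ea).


Elo update: delta = K * (S - Ea), where S = 1 (wins)
S - Ea = 1 - 0.5 = 0.5
Rating change = 32 * 0.5
= 16.00

16.00 rating points


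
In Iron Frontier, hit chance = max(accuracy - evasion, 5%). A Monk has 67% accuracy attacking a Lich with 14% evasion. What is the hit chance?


accuracy - evasion = 67 - 14 = 53
Apply floor: max(53, 5) = 53
Hit chance = 53%

53%


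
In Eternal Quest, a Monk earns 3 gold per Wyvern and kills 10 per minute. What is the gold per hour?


Gold per minute = 3 * 10 = 30
Gold per hour = 30 * 60 = 1800

1800 gold/hour


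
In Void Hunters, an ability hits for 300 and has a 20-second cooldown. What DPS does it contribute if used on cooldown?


DPS = damage / cooldown
= 300 / 20
= 15.00

15.00 DPS


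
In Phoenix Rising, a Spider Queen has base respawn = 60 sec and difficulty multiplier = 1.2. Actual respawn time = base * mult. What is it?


Respawn time = base * multiplier
= 60 * 1.2
= 72.0 seconds

72.0 seconds


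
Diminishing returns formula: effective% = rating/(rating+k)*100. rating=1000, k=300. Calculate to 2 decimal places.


effective% = rating / (rating + k) * 100
= 1000 / (1000 + 300) * 100
= 1000 / 1300 * 100
= 0.769231 * 100
= 76.92%

76.92%


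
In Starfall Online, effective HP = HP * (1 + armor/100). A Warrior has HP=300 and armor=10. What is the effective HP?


EHP = 300 * (1 + 10/100)
= 300 * (1 + 0.1)
= 300 * 1.1
= 330.0

330.0 EHP


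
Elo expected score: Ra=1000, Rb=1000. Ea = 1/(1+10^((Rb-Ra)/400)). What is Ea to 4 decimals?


Elo expected score: Ea = 1/(1 + 10^((Rb-Ra)/400))
Rb - Ra = 1000 - 1000 = 0
(Rb-Ra)/400 = 0/400 = 0.0
10^0.0 = 1.0
Ea = 1/(1 + 1.0) = 1/2.0 = 0.5000

0.5000


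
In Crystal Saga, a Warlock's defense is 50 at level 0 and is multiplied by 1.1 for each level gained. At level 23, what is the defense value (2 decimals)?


value = base * growth^level
= 50 * 1.1^23
= 50 * 8.954302
= 447.72

447.72 defense


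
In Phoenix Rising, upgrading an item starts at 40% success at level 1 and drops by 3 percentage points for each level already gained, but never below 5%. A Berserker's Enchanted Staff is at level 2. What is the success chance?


raw_rate = 40 - 3 * (2 - 1)
= 40 - 3 * 1
= 40 - 3
= 37
Apply floor: max(37, 5) = 37%

37%


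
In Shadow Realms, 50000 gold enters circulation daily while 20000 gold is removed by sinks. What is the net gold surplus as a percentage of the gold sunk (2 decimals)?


Net gold = 50000 - 20000 = 30000
Inflation rate = net / sunk * 100 = 30000 / 20000 * 100
= 1.5 * 100
= 150.00%

150.00%


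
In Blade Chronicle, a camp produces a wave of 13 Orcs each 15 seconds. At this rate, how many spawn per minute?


Spawns per minute = count * (60 / interval)
= 13 * (60 / 15)
= 13 * 4.0
= 52.0

52.0 per minute


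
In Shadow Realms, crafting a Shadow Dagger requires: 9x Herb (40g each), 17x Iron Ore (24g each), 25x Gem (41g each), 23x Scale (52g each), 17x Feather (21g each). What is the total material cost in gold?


Cost breakdown:
  Herb: 9 * 40 = 360
  Iron Ore: 17 * 24 = 408
  Gem: 25 * 41 = 1025
  Scale: 23 * 52 = 1196
  Feather: 17 * 21 = 357
Total = 360 + 408 + 1025 + 1196 + 357 = 3346

3346 gold


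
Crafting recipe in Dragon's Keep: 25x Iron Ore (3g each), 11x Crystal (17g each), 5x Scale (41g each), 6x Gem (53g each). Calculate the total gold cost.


Cost breakdown:
  Iron Ore: 25 * 3 = 75
  Crystal: 11 * 17 = 187
  Scale: 5 * 41 = 205
  Gem: 6 * 53 = 318
Total = 75 + 187 + 205 + 318 = 785

785 gold


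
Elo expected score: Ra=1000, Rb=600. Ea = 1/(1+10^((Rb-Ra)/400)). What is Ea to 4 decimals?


Elo expected score: Ea = 1/(1 + 10^((Rb-Ra)/400))
Rb - Ra = 600 - 1000 = -400
(Rb-Ra)/400 = -400/400 = -1.0
10^-1.0 = 0.1
Ea = 1/(1 + 0.1) = 1/1.1 = 0.9091

0.9091


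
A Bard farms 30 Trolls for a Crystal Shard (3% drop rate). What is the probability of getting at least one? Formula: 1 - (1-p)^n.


P(at least one) = 1 - P(none) = 1 - (1-p)^n
p = 3/100 = 0.03
1 - p = 0.97
(1 - p)^30 = 0.97^30 = 0.401007
P(at least one) = 1 - 0.401007 = 0.5990

0.5990


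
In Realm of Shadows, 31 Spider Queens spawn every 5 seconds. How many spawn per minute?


Spawns per minute = count * (60 / interval)
= 31 * (60 / 5)
= 31 * 12.0
= 372.0

372.0 per minute


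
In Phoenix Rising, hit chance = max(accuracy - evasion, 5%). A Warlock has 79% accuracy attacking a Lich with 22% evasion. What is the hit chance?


accuracy - evasion = 79 - 22 = 57
Apply floor: max(57, 5) = 57
Hit chance = 57%

57%


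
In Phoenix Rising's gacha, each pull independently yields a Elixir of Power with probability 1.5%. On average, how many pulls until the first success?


Expected pulls for a geometric distribution = 1/p = 100 / rate%
= 100 / 1.5
= 66.67

66.67 pulls


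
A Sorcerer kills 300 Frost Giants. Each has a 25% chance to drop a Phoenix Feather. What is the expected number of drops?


Expected drops = kills * (drop_rate / 100)
= 300 * (25 / 100)
= 300 * 0.25
= 75.0

75.0 drops


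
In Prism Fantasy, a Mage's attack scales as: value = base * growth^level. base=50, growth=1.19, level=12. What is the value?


value = base * growth^level
= 50 * 1.19^12
= 50 * 8.064242
= 403.21

403.21 attack


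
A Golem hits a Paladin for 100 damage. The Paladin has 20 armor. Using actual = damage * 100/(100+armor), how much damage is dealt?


actual = 100 * 100 / (100 + 20)
= 100 * 100 / 120
= 10000 / 120
= 83.33

83.33 damage


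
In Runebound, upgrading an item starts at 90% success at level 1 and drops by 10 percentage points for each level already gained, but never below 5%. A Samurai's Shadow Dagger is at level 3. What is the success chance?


raw_rate = 90 - 10 * (3 - 1)
= 90 - 10 * 2
= 90 - 20
= 70
Apply floor: max(70, 5) = 70%

70%


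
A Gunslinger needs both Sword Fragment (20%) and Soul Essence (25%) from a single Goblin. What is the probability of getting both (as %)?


For independent events, P(both) = P(A) * P(B)
= 20% * 25%
= 500 / 100 %
= 5.0%

5.0%


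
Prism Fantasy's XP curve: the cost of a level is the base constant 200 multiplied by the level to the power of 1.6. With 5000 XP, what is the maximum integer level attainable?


XP = 200 * level^1.6, so level = (XP / 200)^(1/1.6)
= (5000 / 200)^(1/1.6)
= 25.0^0.625
= 7.4767
Floor: level = 7

level 7


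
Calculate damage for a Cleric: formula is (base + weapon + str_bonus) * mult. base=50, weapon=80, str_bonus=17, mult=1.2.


Sum base + weapon + str = 50 + 80 + 17 = 147
Multiply by 1.2:
147 * 1.2 = 176.4

176.4 damage


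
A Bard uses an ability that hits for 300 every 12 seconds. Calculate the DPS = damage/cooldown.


DPS = damage / cooldown
= 300 / 12
= 25.00

25.00 DPS


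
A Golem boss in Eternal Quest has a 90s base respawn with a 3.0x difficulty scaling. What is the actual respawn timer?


Respawn time = base * multiplier
= 90 * 3.0
= 270.0 seconds

270.0 seconds


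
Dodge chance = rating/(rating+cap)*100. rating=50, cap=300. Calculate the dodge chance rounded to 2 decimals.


dodge% = 50 / (50 + 300) * 100
= 50 / 350 * 100
= 0.142857 * 100
= 14.29%

14.29%


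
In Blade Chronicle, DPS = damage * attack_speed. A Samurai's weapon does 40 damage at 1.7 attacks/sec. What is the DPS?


DPS = damage * attack_speed
= 40 * 1.7
= 68.0

68.0 DPS


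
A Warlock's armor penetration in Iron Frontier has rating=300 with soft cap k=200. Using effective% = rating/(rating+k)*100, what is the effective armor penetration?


effective% = rating / (rating + k) * 100
= 300 / (300 + 200) * 100
= 300 / 500 * 100
= 0.6 * 100
= 60.00%

60.00%


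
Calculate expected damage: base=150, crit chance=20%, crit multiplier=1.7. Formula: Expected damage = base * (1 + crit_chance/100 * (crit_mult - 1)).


E[dmg] = base * (1 + crit_chance * (crit_mult - 1))
cc as decimal = 20/100 = 0.2
cm - 1 = 1.7 - 1 = 0.7
Bonus factor = 0.2 * 0.7 = 0.14
Total multiplier = 1 + 0.14 = 1.14
Expected damage = 150 * 1.14 = 171.00

171.00 damage


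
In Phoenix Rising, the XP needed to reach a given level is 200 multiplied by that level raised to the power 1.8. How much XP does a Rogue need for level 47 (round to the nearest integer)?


XP = 200 * level^1.8
Substitute level = 47:
XP = 200 * 47^1.8
= 200 * 1022.7657
= 204553

204553 XP


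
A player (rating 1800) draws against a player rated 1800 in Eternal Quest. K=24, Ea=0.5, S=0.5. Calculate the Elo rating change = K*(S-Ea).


Elo update: delta = K * (S - Ea), where S = 0.5 (draws)
S - Ea = 0.5 - 0.5 = 0.0
Rating change = 24 * 0.0
= 0.00

0.00 rating points


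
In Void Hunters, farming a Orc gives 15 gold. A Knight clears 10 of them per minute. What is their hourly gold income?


Gold per minute = 15 * 10 = 150
Gold per hour = 150 * 60 = 9000

9000 gold/hour


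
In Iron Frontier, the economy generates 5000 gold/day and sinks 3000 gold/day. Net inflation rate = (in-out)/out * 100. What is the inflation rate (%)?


Net gold = 5000 - 3000 = 2000
Inflation rate = net / sunk * 100 = 2000 / 3000 * 100
= 0.666667 * 100
= 66.67%

66.67%


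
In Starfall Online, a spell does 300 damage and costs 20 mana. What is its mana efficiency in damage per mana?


Efficiency = damage / mana
= 300 / 20
= 15.00

15.00 dmg/mana


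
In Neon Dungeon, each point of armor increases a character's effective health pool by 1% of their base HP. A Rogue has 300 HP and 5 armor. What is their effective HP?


EHP = 300 * (1 + 5/100)
= 300 * (1 + 0.05)
= 300 * 1.05
= 315.0

315.0 EHP


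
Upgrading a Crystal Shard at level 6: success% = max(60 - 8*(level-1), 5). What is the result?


raw_rate = 60 - 8 * (6 - 1)
= 60 - 8 * 5
= 60 - 40
= 20
Apply floor: max(20, 5) = 20%

20%


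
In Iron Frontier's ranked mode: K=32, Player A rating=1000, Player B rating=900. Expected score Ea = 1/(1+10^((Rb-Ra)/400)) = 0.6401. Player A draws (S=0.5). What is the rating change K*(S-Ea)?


Elo update: delta = K * (S - Ea), where S = 0.5 (draws)
S - Ea = 0.5 - 0.6401 = -0.1401
Rating change = 32 * -0.1401
= -4.48

-4.48 rating points


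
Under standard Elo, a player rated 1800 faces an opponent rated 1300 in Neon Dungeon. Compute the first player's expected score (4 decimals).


Elo expected score: Ea = 1/(1 + 10^((Rb-Ra)/400))
Rb - Ra = 1300 - 1800 = -500
(Rb-Ra)/400 = -500/400 = -1.25
10^-1.25 = 0.056234
Ea = 1/(1 + 0.056234) = 1/1.056234 = 0.9468

0.9468


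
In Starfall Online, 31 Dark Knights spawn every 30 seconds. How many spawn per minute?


Spawns per minute = count * (60 / interval)
= 31 * (60 / 30)
= 31 * 2.0
= 62.0

62.0 per minute


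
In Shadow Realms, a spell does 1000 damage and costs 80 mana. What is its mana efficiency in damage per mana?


Efficiency = damage / mana
= 1000 / 80
= 12.50

12.50 dmg/mana


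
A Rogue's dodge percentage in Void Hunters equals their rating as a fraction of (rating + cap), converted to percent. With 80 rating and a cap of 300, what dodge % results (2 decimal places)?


dodge% = 80 / (80 + 300) * 100
= 80 / 380 * 100
= 0.210526 * 100
= 21.05%

21.05%


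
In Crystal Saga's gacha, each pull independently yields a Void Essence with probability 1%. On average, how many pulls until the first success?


Expected pulls for a geometric distribution = 1/p = 100 / rate%
= 100 / 1
= 100.0

100.0 pulls


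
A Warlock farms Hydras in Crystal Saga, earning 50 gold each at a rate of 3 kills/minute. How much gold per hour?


Gold per minute = 50 * 3 = 150
Gold per hour = 150 * 60 = 9000

9000 gold/hour


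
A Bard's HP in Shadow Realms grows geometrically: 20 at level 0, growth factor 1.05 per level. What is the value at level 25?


value = base * growth^level
= 20 * 1.05^25
= 20 * 3.386355
= 67.73

67.73 HP


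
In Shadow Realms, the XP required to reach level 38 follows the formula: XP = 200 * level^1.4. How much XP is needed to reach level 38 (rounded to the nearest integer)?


XP = 200 * level^1.4
Substitute level = 38:
XP = 200 * 38^1.4
= 200 * 162.816
= 32563

32563 XP


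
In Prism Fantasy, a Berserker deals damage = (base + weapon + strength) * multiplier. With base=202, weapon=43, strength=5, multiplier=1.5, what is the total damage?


Sum base + weapon + str = 202 + 43 + 5 = 250
Multiply by 1.5:
250 * 1.5 = 375.0

375.0 damage


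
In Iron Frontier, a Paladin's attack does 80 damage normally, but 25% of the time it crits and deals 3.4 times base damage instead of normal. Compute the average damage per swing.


E[dmg] = base * (1 + crit_chance * (crit_mult - 1))
cc as decimal = 25/100 = 0.25
cm - 1 = 3.4 - 1 = 2.4
Bonus factor = 0.25 * 2.4 = 0.6
Total multiplier = 1 + 0.6 = 1.6
Expected damage = 80 * 1.6 = 128.00

128.00 damage


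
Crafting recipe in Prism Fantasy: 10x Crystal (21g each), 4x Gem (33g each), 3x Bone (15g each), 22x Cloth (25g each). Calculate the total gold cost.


Cost breakdown:
  Crystal: 10 * 21 = 210
  Gem: 4 * 33 = 132
  Bone: 3 * 15 = 45
  Cloth: 22 * 25 = 550
Total = 210 + 132 + 45 + 550 = 937

937 gold


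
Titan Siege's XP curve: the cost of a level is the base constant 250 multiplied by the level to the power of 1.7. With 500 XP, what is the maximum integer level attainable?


XP = 250 * level^1.7, so level = (XP / 250)^(1/1.7)
= (500 / 250)^(1/1.7)
= 2.0^0.5882
= 1.5034
Floor: level = 1

level 1


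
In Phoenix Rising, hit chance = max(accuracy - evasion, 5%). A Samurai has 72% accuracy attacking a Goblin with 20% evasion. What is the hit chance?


accuracy - evasion = 72 - 20 = 52
Apply floor: max(52, 5) = 52
Hit chance = 52%

52%


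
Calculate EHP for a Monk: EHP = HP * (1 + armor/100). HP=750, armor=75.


EHP = 750 * (1 + 75/100)
= 750 * (1 + 0.75)
= 750 * 1.75
= 1312.5

1312.5 EHP


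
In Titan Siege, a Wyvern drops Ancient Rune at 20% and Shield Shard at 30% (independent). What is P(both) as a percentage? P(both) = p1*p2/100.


For independent events, P(both) = P(A) * P(B)
= 20% * 30%
= 600 / 100 %
= 6.0%

6.0%


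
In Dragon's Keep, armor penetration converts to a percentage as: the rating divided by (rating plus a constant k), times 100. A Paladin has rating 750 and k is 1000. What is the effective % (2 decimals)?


effective% = rating / (rating + k) * 100
= 750 / (750 + 1000) * 100
= 750 / 1750 * 100
= 0.428571 * 100
= 42.86%

42.86%


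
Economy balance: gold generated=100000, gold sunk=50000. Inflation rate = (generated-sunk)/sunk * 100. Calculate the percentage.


Net gold = 100000 - 50000 = 50000
Inflation rate = net / sunk * 100 = 50000 / 50000 * 100
= 1.0 * 100
= 100.00%

100.00%


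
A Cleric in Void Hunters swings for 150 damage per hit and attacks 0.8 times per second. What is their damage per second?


DPS = damage * attack_speed
= 150 * 0.8
= 120.0

120.0 DPS


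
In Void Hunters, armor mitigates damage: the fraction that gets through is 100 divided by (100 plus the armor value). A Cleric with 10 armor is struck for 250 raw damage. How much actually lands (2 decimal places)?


actual = 250 * 100 / (100 + 10)
= 250 * 100 / 110
= 25000 / 110
= 227.27

227.27 damage


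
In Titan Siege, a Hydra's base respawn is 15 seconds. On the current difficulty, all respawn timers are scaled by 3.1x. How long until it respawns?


Respawn time = base * multiplier
= 15 * 3.1
= 46.5 seconds

46.5 seconds


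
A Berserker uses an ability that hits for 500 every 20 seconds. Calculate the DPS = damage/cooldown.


DPS = damage / cooldown
= 500 / 20
= 25.00

25.00 DPS


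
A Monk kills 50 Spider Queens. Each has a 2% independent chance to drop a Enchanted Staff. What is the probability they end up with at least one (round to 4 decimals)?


P(at least one) = 1 - P(none) = 1 - (1-p)^n
p = 2/100 = 0.02
1 - p = 0.98
(1 - p)^50 = 0.98^50 = 0.364170
P(at least one) = 1 - 0.364170 = 0.6358

0.6358


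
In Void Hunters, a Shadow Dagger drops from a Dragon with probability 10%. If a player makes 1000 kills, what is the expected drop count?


Expected drops = kills * (drop_rate / 100)
= 1000 * (10 / 100)
= 1000 * 0.1
= 100.0

100.0 drops


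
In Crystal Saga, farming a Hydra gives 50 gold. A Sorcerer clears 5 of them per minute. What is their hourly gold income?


Gold per minute = 50 * 5 = 250
Gold per hour = 250 * 60 = 15000

15000 gold/hour


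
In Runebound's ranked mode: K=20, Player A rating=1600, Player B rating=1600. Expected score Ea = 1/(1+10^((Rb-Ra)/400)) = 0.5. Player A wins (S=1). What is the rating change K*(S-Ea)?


Elo update: delta = K * (S - Ea), where S = 1 (wins)
S - Ea = 1 - 0.5 = 0.5
Rating change = 20 * 0.5
= 10.00

10.00 rating points


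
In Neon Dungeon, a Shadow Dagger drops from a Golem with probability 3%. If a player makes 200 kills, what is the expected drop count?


Expected drops = kills * (drop_rate / 100)
= 200 * (3 / 100)
= 200 * 0.03
= 6.0

6.0 drops


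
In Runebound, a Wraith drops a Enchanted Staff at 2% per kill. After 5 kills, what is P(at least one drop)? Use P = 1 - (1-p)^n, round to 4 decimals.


P(at least one) = 1 - P(none) = 1 - (1-p)^n
p = 2/100 = 0.02
1 - p = 0.98
(1 - p)^5 = 0.98^5 = 0.903921
P(at least one) = 1 - 0.903921 = 0.0961

0.0961


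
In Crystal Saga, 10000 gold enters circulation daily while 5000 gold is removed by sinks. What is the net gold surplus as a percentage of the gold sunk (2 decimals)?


Net gold = 10000 - 5000 = 5000
Inflation rate = net / sunk * 100 = 5000 / 5000 * 100
= 1.0 * 100
= 100.00%

100.00%


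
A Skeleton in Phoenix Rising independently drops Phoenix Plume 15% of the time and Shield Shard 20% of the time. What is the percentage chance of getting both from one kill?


For independent events, P(both) = P(A) * P(B)
= 15% * 20%
= 300 / 100 %
= 3.0%

3.0%


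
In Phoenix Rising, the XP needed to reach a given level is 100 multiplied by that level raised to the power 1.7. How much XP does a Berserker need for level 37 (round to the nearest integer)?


XP = 100 * level^1.7
Substitute level = 37:
XP = 100 * 37^1.7
= 100 * 463.386
= 46339

46339 XP


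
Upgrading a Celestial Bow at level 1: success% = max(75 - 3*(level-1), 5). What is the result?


raw_rate = 75 - 3 * (1 - 1)
= 75 - 3 * 0
= 75 - 0
= 75
Apply floor: max(75, 5) = 75%

75%


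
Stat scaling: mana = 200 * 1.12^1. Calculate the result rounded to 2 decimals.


value = base * growth^level
= 200 * 1.12^1
= 200 * 1.12
= 224.00

224.00 mana


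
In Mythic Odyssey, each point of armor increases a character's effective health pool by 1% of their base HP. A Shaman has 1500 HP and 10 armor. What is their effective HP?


EHP = 1500 * (1 + 10/100)
= 1500 * (1 + 0.1)
= 1500 * 1.1
= 1650.0

1650.0 EHP


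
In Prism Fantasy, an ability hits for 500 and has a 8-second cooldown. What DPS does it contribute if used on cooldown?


DPS = damage / cooldown
= 500 / 8
= 62.50

62.50 DPS


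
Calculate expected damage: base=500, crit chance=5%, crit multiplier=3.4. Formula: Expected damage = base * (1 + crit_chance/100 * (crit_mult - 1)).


E[dmg] = base * (1 + crit_chance * (crit_mult - 1))
cc as decimal = 5/100 = 0.05
cm - 1 = 3.4 - 1 = 2.4
Bonus factor = 0.05 * 2.4 = 0.12
Total multiplier = 1 + 0.12 = 1.12
Expected damage = 500 * 1.12 = 560.00

560.00 damage


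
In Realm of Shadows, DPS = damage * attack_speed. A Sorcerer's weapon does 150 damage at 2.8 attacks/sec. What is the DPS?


DPS = damage * attack_speed
= 150 * 2.8
= 420.0

420.0 DPS


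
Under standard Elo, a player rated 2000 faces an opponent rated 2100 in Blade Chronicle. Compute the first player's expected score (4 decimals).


Elo expected score: Ea = 1/(1 + 10^((Rb-Ra)/400))
Rb - Ra = 2100 - 2000 = 100
(Rb-Ra)/400 = 100/400 = 0.25
10^0.25 = 1.778279
Ea = 1/(1 + 1.778279) = 1/2.778279 = 0.3599

0.3599


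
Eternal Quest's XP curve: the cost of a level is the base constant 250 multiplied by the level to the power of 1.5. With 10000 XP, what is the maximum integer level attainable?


XP = 250 * level^1.5, so level = (XP / 250)^(1/1.5)
= (10000 / 250)^(1/1.5)
= 40.0^0.6667
= 11.6961
Floor: level = 11

level 11


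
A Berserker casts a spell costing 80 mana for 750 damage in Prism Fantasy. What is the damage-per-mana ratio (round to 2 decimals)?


Efficiency = damage / mana
= 750 / 80
= 9.38

9.38 dmg/mana


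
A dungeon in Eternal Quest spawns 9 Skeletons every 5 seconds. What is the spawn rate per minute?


Spawns per minute = count * (60 / interval)
= 9 * (60 / 5)
= 9 * 12.0
= 108.0

108.0 per minute


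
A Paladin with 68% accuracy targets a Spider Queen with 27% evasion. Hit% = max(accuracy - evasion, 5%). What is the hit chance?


accuracy - evasion = 68 - 27 = 41
Apply floor: max(41, 5) = 41
Hit chance = 41%

41%


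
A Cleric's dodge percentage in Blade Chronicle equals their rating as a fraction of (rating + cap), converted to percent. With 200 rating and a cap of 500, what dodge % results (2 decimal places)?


dodge% = 200 / (200 + 500) * 100
= 200 / 700 * 100
= 0.285714 * 100
= 28.57%

28.57%


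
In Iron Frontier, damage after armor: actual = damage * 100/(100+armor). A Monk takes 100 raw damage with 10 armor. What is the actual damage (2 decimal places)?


actual = 100 * 100 / (100 + 10)
= 100 * 100 / 110
= 10000 / 110
= 90.91

90.91 damage


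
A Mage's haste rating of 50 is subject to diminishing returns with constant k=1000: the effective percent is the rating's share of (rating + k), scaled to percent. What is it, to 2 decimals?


effective% = rating / (rating + k) * 100
= 50 / (50 + 1000) * 100
= 50 / 1050 * 100
= 0.047619 * 100
= 4.76%

4.76%


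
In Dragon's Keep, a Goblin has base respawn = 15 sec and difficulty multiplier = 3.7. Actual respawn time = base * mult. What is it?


Respawn time = base * multiplier
= 15 * 3.7
= 55.5 seconds

55.5 seconds


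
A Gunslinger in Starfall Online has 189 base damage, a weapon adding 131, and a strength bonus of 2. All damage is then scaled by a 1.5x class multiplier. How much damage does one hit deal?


Sum base + weapon + str = 189 + 131 + 2 = 322
Multiply by 1.5:
322 * 1.5 = 483.0

483.0 damage


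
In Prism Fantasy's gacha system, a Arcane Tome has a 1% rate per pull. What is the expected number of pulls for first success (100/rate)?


Expected pulls for a geometric distribution = 1/p = 100 / rate%
= 100 / 1
= 100.0

100.0 pulls


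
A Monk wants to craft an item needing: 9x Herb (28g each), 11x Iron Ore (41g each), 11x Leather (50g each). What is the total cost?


Cost breakdown:
  Herb: 9 * 28 = 252
  Iron Ore: 11 * 41 = 451
  Leather: 11 * 50 = 550
Total = 252 + 451 + 550 = 1253

1253 gold


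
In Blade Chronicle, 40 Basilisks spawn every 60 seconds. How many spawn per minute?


Spawns per minute = count * (60 / interval)
= 40 * (60 / 60)
= 40 * 1.0
= 40.0

40.0 per minute


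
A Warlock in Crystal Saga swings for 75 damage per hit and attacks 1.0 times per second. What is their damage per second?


DPS = damage * attack_speed
= 75 * 1.0
= 75.0

75.0 DPS


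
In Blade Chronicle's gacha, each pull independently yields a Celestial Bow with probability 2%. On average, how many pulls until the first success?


Expected pulls for a geometric distribution = 1/p = 100 / rate%
= 100 / 2
= 50.0

50.0 pulls


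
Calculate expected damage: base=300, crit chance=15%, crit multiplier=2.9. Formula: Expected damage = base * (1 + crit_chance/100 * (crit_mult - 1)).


E[dmg] = base * (1 + crit_chance * (crit_mult - 1))
cc as decimal = 15/100 = 0.15
cm - 1 = 2.9 - 1 = 1.9
Bonus factor = 0.15 * 1.9 = 0.285
Total multiplier = 1 + 0.285 = 1.285
Expected damage = 300 * 1.285 = 385.50

385.50 damage


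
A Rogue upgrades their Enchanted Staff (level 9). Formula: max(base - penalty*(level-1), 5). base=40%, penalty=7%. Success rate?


raw_rate = 40 - 7 * (9 - 1)
= 40 - 7 * 8
= 40 - 56
= -16
Apply floor: max(-16, 5) = 5%

5%


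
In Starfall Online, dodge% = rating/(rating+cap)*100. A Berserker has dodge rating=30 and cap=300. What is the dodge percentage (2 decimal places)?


dodge% = 30 / (30 + 300) * 100
= 30 / 330 * 100
= 0.090909 * 100
= 9.09%

9.09%


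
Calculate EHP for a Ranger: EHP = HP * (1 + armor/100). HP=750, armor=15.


EHP = 750 * (1 + 15/100)
= 750 * (1 + 0.15)
= 750 * 1.15
= 862.5

862.5 EHP


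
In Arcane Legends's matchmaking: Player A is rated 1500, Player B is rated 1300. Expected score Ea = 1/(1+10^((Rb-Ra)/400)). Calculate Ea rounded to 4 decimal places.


Elo expected score: Ea = 1/(1 + 10^((Rb-Ra)/400))
Rb - Ra = 1300 - 1500 = -200
(Rb-Ra)/400 = -200/400 = -0.5
10^-0.5 = 0.316228
Ea = 1/(1 + 0.316228) = 1/1.316228 = 0.7597

0.7597


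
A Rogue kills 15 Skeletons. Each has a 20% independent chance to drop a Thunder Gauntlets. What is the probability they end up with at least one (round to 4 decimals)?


P(at least one) = 1 - P(none) = 1 - (1-p)^n
p = 20/100 = 0.2
1 - p = 0.8
(1 - p)^15 = 0.8^15 = 0.035184
P(at least one) = 1 - 0.035184 = 0.9648

0.9648


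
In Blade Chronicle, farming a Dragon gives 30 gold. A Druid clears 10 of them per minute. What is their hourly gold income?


Gold per minute = 30 * 10 = 300
Gold per hour = 300 * 60 = 18000

18000 gold/hour


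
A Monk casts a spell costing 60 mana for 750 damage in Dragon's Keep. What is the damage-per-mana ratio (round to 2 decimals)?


Efficiency = damage / mana
= 750 / 60
= 12.50

12.50 dmg/mana


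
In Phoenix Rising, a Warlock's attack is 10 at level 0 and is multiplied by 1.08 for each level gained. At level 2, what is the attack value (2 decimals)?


value = base * growth^level
= 10 * 1.08^2
= 10 * 1.1664
= 11.66

11.66 attack


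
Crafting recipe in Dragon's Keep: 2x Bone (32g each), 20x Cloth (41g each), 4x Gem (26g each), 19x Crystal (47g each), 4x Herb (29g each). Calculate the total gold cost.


Cost breakdown:
  Bone: 2 * 32 = 64
  Cloth: 20 * 41 = 820
  Gem: 4 * 26 = 104
  Crystal: 19 * 47 = 893
  Herb: 4 * 29 = 116
Total = 64 + 820 + 104 + 893 + 116 = 1997

1997 gold


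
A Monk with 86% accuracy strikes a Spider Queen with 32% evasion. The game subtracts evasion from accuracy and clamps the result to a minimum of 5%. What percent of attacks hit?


accuracy - evasion = 86 - 32 = 54
Apply floor: max(54, 5) = 54
Hit chance = 54%

54%


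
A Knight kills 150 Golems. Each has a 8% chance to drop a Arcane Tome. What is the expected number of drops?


Expected drops = kills * (drop_rate / 100)
= 150 * (8 / 100)
= 150 * 0.08
= 12.0

12.0 drops


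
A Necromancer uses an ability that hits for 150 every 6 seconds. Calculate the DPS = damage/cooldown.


DPS = damage / cooldown
= 150 / 6
= 25.00

25.00 DPS


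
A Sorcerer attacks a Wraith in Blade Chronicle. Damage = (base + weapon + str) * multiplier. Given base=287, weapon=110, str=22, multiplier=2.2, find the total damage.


Sum base + weapon + str = 287 + 110 + 22 = 419
Multiply by 2.2:
419 * 2.2 = 921.8

921.8 damage


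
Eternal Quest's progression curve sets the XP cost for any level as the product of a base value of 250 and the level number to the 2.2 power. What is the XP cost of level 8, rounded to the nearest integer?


XP = 250 * level^2.2
Substitute level = 8:
XP = 250 * 8^2.2
= 250 * 97.0059
= 24251

24251 XP


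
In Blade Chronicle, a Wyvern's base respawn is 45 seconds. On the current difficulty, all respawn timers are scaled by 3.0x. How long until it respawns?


Respawn time = base * multiplier
= 45 * 3.0
= 135.0 seconds

135.0 seconds


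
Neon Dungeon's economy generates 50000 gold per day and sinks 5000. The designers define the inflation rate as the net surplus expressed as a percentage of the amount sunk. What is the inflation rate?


Net gold = 50000 - 5000 = 45000
Inflation rate = net / sunk * 100 = 45000 / 5000 * 100
= 9.0 * 100
= 900.00%

900.00%


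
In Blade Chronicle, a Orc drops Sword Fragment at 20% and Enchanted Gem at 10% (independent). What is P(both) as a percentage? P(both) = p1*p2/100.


For independent events, P(both) = P(A) * P(B)
= 20% * 10%
= 200 / 100 %
= 2.0%

2.0%


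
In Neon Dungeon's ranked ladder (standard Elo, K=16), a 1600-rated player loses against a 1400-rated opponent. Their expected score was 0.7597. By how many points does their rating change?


Elo update: delta = K * (S - Ea), where S = 0 (loses)
S - Ea = 0 - 0.7597 = -0.7597
Rating change = 16 * -0.7597
= -12.16

-12.16 rating points


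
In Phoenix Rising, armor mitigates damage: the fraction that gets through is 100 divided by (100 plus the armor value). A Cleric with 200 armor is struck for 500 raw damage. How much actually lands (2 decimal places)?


actual = 500 * 100 / (100 + 200)
= 500 * 100 / 300
= 50000 / 300
= 166.67

166.67 damage


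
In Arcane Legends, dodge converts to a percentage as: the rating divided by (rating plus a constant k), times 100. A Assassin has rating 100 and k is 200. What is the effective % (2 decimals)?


effective% = rating / (rating + k) * 100
= 100 / (100 + 200) * 100
= 100 / 300 * 100
= 0.333333 * 100
= 33.33%

33.33%


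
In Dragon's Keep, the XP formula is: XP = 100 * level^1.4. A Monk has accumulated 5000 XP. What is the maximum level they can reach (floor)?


XP = 100 * level^1.4, so level = (XP / 100)^(1/1.4)
= (5000 / 100)^(1/1.4)
= 50.0^0.7143
= 16.3512
Floor: level = 16

level 16


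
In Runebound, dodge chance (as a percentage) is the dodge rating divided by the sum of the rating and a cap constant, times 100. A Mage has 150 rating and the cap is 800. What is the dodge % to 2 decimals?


dodge% = 150 / (150 + 800) * 100
= 150 / 950 * 100
= 0.157895 * 100
= 15.79%

15.79%


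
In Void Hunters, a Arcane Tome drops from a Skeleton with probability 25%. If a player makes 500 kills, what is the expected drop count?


Expected drops = kills * (drop_rate / 100)
= 500 * (25 / 100)
= 500 * 0.25
= 125.0

125.0 drops


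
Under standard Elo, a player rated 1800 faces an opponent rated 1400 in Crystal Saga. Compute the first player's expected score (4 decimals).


Elo expected score: Ea = 1/(1 + 10^((Rb-Ra)/400))
Rb - Ra = 1400 - 1800 = -400
(Rb-Ra)/400 = -400/400 = -1.0
10^-1.0 = 0.1
Ea = 1/(1 + 0.1) = 1/1.1 = 0.9091

0.9091


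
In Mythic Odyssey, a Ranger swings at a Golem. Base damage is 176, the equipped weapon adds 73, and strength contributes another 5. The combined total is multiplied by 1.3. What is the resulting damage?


Sum base + weapon + str = 176 + 73 + 5 = 254
Multiply by 1.3:
254 * 1.3 = 330.2

330.2 damage


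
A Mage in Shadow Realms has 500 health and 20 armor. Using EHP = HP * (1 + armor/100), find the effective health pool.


EHP = 500 * (1 + 20/100)
= 500 * (1 + 0.2)
= 500 * 1.2
= 600.0

600.0 EHP


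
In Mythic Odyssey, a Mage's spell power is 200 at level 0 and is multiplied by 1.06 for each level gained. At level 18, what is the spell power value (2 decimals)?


value = base * growth^level
= 200 * 1.06^18
= 200 * 2.854339
= 570.87

570.87 spell power


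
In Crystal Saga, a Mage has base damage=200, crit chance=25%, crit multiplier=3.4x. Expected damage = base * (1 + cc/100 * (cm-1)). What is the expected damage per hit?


E[dmg] = base * (1 + crit_chance * (crit_mult - 1))
cc as decimal = 25/100 = 0.25
cm - 1 = 3.4 - 1 = 2.4
Bonus factor = 0.25 * 2.4 = 0.6
Total multiplier = 1 + 0.6 = 1.6
Expected damage = 200 * 1.6 = 320.00

320.00 damage


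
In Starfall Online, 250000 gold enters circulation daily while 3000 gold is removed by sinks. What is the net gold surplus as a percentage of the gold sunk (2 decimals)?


Net gold = 250000 - 3000 = 247000
Inflation rate = net / sunk * 100 = 247000 / 3000 * 100
= 82.333333 * 100
= 8233.33%

8233.33%


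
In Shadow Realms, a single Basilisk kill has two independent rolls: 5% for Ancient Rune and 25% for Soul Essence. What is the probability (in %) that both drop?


For independent events, P(both) = P(A) * P(B)
= 5% * 25%
= 125 / 100 %
= 1.25%

1.25%


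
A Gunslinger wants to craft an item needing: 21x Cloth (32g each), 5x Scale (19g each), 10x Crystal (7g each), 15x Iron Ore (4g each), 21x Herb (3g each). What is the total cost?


Cost breakdown:
  Cloth: 21 * 32 = 672
  Scale: 5 * 19 = 95
  Crystal: 10 * 7 = 70
  Iron Ore: 15 * 4 = 60
  Herb: 21 * 3 = 63
Total = 672 + 95 + 70 + 60 + 63 = 960

960 gold


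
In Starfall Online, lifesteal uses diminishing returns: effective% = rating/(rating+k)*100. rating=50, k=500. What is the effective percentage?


effective% = rating / (rating + k) * 100
= 50 / (50 + 500) * 100
= 50 / 550 * 100
= 0.090909 * 100
= 9.09%

9.09%


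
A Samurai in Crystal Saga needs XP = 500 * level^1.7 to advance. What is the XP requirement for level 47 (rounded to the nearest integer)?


XP = 500 * level^1.7
Substitute level = 47:
XP = 500 * 47^1.7
= 500 * 695.9313
= 347966

347966 XP


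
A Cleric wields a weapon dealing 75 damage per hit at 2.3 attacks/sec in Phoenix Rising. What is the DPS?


DPS = damage * attack_speed
= 75 * 2.3
= 172.5

172.5 DPS
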